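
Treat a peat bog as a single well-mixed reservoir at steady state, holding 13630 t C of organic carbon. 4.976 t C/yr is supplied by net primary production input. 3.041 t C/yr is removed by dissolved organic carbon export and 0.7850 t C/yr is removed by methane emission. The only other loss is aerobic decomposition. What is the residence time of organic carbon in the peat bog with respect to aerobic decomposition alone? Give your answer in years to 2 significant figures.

At steady state ΣF_in = ΣF_out.
ΣF_in = 4.9760 t C/yr.
Aerobic decomposition flux = ΣF_in − (3.041 + 0.7850) = 4.9760 − 3.826 = 1.150 t C/yr.
τ = M / F = 13630 / 1.150 = 11850 yr.

12000 yr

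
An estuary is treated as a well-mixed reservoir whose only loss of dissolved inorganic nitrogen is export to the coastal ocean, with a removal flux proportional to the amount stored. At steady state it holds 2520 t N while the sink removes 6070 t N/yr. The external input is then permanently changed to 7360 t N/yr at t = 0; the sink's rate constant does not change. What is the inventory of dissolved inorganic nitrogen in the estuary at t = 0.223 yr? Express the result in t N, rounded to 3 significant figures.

2740 t N

Residence time τ = M₀/F₀ = 0.4152 yr. The eventual steady state is M_∞ = M₀·(F₁/F₀) = 2520 × 7360/6070 = 3055.6 t N.
The anomaly ΔM(t) = M(t) − M_∞ decays as ΔM₀·e^(−t/τ) with ΔM₀ = 2520 − 3055.6 = −535.6 t N.
At t = 0.223 yr, e^(−t/τ) = e^(−0.5371) = 0.5844, so ΔM = −313.0 t N and M = 3055.6 − 313.0 = 2742.6 t N.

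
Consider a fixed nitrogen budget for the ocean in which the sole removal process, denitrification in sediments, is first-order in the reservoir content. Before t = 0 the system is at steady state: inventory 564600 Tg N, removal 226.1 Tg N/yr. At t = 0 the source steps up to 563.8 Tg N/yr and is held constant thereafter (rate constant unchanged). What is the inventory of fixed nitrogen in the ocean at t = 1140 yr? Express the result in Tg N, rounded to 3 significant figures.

Residence time τ = M₀/F₀ = 2497 yr. The eventual steady state is M_∞ = M₀·(F₁/F₀) = 564600 × 563.8/226.1 = 1.4079×10^6 Tg N.
The anomaly ΔM(t) = M(t) − M_∞ decays as ΔM₀·e^(−t/τ) with ΔM₀ = 564600 − 1.4079×10^6 = −843300 Tg N.
At t = 1140 yr, e^(−t/τ) = e^(−0.4565) = 0.6335, so ΔM = −534200 Tg N and M = 1.4079×10^6 − 534200 = 873680 Tg N.

874000 Tg N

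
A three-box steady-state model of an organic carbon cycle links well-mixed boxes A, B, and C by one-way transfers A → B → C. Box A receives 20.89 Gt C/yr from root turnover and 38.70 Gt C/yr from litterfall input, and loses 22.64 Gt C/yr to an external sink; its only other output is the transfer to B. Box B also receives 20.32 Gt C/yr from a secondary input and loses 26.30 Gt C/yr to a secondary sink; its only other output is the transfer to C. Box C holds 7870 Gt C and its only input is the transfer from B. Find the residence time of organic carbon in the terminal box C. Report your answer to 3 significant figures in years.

Box A: F(A→B) = (20.89 + 38.70) − 22.64 = 36.950 Gt C/yr.
Box B: F(B→C) = (36.950 + 20.32) − 26.30 = 30.970 Gt C/yr.
Box C throughput = its input = 30.970 Gt C/yr; τ = 7870 / 30.970 = 254.1 yr.

254 yr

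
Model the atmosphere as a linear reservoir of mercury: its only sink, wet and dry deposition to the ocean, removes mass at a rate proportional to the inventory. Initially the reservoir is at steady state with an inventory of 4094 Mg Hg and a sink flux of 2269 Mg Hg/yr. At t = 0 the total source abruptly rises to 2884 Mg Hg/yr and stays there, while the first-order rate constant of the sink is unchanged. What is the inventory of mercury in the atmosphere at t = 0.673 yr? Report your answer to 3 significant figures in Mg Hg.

4440 Mg Hg

τ = M₀/F₀ = 4094/2269 = 1.804 yr; rate constant k = 1/τ.
New steady state M_∞ = F₁/k = F₁·τ = 2884 × 1.804 = 5203.7 Mg Hg.
M(t) = M_∞ + (M₀ − M_∞)·e^(−t/τ); t/τ = 0.673/1.804 = 0.3730, so e^(−t/τ) = 0.6887.
M(t) = 5203.7 − 1110 × 0.6887 = 4439.5 Mg Hg.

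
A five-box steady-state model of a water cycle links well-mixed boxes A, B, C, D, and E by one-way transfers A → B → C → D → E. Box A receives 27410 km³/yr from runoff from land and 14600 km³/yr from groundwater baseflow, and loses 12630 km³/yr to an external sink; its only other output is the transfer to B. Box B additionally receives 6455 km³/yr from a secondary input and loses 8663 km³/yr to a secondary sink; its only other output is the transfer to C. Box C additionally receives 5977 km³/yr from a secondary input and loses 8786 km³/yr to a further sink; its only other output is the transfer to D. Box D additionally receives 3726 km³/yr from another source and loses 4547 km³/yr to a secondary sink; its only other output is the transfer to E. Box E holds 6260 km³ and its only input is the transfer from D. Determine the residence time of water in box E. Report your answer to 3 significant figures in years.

Box A: F(A→B) = (27410 + 14600) − 12630 = 29380 km³/yr.
Box B: F(B→C) = (29380 + 6455) − 8663 = 27172 km³/yr.
Box C: F(C→D) = (27172 + 5977) − 8786 = 24363 km³/yr.
Box D: F(D→E) = (24363 + 3726) − 4547 = 23542 km³/yr.
Box E throughput = its input = 23542 km³/yr; τ = 6260 / 23542 = 0.2659 yr.

0.266 yr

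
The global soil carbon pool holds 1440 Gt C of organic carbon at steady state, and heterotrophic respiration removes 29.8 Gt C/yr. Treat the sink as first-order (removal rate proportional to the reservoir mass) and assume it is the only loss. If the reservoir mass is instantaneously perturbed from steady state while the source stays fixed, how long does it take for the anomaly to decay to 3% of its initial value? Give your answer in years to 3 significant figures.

For a linear reservoir the anomaly decays as exp(−t/τ) with τ = M/F = 1440/29.8 = 48.32 yr.
exp(−t/τ) = 0.03 ⇒ t = −τ ln(0.03) = 48.32 × 3.507 = 169.4 yr.

169 yr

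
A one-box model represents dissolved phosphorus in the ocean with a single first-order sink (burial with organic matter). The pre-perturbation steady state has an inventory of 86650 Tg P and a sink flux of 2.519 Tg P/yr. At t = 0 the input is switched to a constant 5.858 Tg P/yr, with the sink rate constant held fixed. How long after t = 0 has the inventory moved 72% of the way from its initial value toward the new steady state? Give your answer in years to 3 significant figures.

τ = M₀/F₀ = 86650/2.519 = 34400 yr.
The remaining gap fraction is e^(−t/τ); 72% covered ⇒ e^(−t/τ) = 0.280.
t = −τ ln(0.280) = 34400 × 1.273 = 43790 yr.

43800 yr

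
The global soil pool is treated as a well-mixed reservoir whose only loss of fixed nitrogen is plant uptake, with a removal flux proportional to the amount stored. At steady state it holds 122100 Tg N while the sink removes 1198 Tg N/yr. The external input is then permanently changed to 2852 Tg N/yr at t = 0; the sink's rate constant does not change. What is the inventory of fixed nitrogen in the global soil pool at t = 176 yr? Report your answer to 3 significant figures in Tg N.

The sink rate constant is k = F₀/M₀ = 1198/122100 = 0.009812 yr⁻¹.
Solving dM/dt = F₁ − kM with M(0) = M₀ gives M(t) = F₁/k + (M₀ − F₁/k)·e^(−kt).
F₁/k = 2852/0.009812 = 290680 Tg N; kt = 0.009812 × 176 = 1.727, e^(−kt) = 0.1778.
M(176) = 290680 + (122100 − 290680) × 0.1778 = 290680 − 29980 = 260700 Tg N.

261000 Tg N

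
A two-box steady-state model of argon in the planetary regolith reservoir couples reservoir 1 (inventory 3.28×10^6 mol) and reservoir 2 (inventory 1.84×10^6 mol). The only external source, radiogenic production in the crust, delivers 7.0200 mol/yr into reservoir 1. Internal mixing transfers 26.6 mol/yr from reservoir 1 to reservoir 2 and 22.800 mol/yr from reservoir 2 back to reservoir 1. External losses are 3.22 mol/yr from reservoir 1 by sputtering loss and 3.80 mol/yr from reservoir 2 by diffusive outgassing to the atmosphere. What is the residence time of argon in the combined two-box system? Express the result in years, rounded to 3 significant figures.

Residence time in the combined system uses the total inventory and the total *external* removal — internal exchanges between the two boxes cancel.
M_total = 3.28×10^6 + 1.84×10^6 = 5.1200×10^6 mol.
ΣF_external_out = 3.22 + 3.80 = 7.0200 mol/yr.
τ = M_total / ΣF_ext = 5.1200×10^6 / 7.0200 = 729300 yr.

729000 yr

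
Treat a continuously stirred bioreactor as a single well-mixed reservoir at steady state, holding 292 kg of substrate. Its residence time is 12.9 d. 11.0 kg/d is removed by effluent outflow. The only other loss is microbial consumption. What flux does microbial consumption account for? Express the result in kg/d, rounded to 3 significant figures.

11.6 kg/d

Total removal F = M/τ = 292 / 12.9 = 22.64 kg/d.
Microbial consumption = F − (11.0) = 22.64 − 11.00 = 11.64 kg/d.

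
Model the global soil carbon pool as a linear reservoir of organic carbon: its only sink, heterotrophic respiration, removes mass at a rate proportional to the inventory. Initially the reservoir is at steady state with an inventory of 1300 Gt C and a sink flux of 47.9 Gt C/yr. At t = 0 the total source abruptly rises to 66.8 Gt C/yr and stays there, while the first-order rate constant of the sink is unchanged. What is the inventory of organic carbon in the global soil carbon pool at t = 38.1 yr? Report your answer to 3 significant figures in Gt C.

The sink rate constant is k = F₀/M₀ = 47.9/1300 = 0.03685 yr⁻¹.
Solving dM/dt = F₁ − kM with M(0) = M₀ gives M(t) = F₁/k + (M₀ − F₁/k)·e^(−kt).
F₁/k = 66.8/0.03685 = 1812.9 Gt C; kt = 0.03685 × 38.1 = 1.404, e^(−kt) = 0.2457.
M(38.1) = 1812.9 + (1300 − 1812.9) × 0.2457 = 1812.9 − 126.0 = 1686.9 Gt C.

1690 Gt C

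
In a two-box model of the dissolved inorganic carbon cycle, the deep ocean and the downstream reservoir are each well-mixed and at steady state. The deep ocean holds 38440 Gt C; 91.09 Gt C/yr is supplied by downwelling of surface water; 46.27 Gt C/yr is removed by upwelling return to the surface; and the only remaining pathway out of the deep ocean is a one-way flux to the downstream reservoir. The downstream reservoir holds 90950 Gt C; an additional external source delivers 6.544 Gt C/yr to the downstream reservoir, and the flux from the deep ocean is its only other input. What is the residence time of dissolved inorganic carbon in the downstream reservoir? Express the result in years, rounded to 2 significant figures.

Balance the deep ocean: ΣF_in = 91.090 Gt C/yr.
Flux to the downstream reservoir = ΣF_in − (46.27) = 44.820 Gt C/yr.
Total input to the downstream reservoir = 44.820 + 6.544 = 51.364 Gt C/yr; at steady state this equals its total output.
τ = M / F = 90950 / 51.364 = 1771 yr.

1800 yr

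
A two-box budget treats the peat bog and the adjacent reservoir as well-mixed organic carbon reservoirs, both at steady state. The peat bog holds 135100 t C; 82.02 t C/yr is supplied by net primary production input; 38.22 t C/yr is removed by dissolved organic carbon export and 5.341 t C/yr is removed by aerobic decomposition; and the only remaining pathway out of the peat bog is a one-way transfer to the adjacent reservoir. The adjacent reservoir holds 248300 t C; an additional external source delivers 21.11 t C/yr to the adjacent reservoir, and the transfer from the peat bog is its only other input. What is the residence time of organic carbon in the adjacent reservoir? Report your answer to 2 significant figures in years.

4200 yr

Balance the peat bog: ΣF_in = 82.020 t C/yr.
Transfer to the adjacent reservoir = ΣF_in − (38.22 + 5.341) = 38.459 t C/yr.
Total input to the adjacent reservoir = 38.459 + 21.11 = 59.569 t C/yr; at steady state this equals its total output.
τ = M / F = 248300 / 59.569 = 4168 yr.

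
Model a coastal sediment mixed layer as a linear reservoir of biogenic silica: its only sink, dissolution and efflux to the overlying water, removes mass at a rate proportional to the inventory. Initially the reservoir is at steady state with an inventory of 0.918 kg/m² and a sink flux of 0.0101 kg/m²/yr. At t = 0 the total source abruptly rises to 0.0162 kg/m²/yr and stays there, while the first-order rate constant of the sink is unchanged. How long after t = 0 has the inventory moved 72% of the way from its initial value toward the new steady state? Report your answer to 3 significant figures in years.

116 yr

τ = M₀/F₀ = 0.918/0.0101 = 90.89 yr.
The remaining gap fraction is e^(−t/τ); 72% covered ⇒ e^(−t/τ) = 0.280.
t = −τ ln(0.280) = 90.89 × 1.273 = 115.7 yr.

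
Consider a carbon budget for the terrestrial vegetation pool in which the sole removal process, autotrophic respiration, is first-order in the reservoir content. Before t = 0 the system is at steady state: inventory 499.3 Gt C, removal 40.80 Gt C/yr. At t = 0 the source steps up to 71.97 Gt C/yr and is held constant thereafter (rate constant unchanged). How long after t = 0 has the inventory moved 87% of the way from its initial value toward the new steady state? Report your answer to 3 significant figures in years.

25.0 yr

τ = M₀/F₀ = 499.3/40.80 = 12.24 yr.
The remaining gap fraction is e^(−t/τ); 87% covered ⇒ e^(−t/τ) = 0.130.
t = −τ ln(0.130) = 12.24 × 2.040 = 24.97 yr.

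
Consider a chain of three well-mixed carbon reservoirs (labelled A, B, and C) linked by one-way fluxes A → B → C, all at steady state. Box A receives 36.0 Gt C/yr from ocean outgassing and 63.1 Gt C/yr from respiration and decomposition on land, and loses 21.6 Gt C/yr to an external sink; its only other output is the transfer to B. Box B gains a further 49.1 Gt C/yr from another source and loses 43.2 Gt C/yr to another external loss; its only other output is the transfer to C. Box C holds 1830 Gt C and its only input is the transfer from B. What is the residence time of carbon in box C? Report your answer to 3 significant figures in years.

Box A: F(A→B) = (36.0 + 63.1) − 21.6 = 77.500 Gt C/yr.
Box B: F(B→C) = (77.500 + 49.1) − 43.2 = 83.400 Gt C/yr.
Box C throughput = its input = 83.400 Gt C/yr; τ = 1830 / 83.400 = 21.94 yr.

21.9 yr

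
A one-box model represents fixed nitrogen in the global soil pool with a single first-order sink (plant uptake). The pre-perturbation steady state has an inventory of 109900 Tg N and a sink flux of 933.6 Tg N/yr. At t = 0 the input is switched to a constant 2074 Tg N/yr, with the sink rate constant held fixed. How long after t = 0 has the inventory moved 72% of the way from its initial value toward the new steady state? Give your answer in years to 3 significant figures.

τ = M₀/F₀ = 109900/933.6 = 117.7 yr.
The remaining gap fraction is e^(−t/τ); 72% covered ⇒ e^(−t/τ) = 0.280.
t = −τ ln(0.280) = 117.7 × 1.273 = 149.8 yr.

150 yr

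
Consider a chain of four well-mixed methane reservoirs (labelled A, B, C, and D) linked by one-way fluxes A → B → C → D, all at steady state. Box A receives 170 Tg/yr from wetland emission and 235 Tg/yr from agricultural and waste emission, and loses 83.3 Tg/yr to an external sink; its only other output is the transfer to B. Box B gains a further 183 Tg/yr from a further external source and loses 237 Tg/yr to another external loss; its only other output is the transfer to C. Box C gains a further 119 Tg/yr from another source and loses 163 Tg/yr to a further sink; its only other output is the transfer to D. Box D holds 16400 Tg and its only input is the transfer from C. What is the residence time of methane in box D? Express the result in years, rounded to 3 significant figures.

73.3 yr

Box A: F(A→B) = (170 + 235) − 83.3 = 321.70 Tg/yr.
Box B: F(B→C) = (321.70 + 183) − 237 = 267.70 Tg/yr.
Box C: F(C→D) = (267.70 + 119) − 163 = 223.70 Tg/yr.
Box D throughput = its input = 223.70 Tg/yr; τ = 16400 / 223.70 = 73.31 yr.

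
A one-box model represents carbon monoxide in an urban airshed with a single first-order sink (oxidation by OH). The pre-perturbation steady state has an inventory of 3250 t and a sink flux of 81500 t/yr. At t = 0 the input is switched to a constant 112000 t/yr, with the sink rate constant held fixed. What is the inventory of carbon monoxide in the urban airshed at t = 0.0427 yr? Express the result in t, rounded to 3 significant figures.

Residence time τ = M₀/F₀ = 0.03988 yr. The eventual steady state is M_∞ = M₀·(F₁/F₀) = 3250 × 112000/81500 = 4466.3 t.
The anomaly ΔM(t) = M(t) − M_∞ decays as ΔM₀·e^(−t/τ) with ΔM₀ = 3250 − 4466.3 = −1216 t.
At t = 0.0427 yr, e^(−t/τ) = e^(−1.071) = 0.3427, so ΔM = −416.9 t and M = 4466.3 − 416.9 = 4049.4 t.

4050 t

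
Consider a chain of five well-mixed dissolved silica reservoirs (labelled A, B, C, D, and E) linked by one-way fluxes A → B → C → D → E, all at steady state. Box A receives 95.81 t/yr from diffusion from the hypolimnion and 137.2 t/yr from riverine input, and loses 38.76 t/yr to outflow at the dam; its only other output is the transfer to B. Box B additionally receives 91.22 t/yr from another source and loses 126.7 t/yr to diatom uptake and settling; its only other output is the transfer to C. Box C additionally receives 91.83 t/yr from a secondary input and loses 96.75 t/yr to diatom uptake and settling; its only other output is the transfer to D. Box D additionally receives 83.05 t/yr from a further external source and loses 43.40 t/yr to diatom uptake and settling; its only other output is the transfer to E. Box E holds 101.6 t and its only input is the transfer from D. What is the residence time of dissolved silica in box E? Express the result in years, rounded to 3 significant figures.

Box A: F(A→B) = (95.81 + 137.2) − 38.76 = 194.25 t/yr.
Box B: F(B→C) = (194.25 + 91.22) − 126.7 = 158.77 t/yr.
Box C: F(C→D) = (158.77 + 91.83) − 96.75 = 153.85 t/yr.
Box D: F(D→E) = (153.85 + 83.05) − 43.40 = 193.50 t/yr.
Box E throughput = its input = 193.50 t/yr; τ = 101.6 / 193.50 = 0.5251 yr.

0.525 yr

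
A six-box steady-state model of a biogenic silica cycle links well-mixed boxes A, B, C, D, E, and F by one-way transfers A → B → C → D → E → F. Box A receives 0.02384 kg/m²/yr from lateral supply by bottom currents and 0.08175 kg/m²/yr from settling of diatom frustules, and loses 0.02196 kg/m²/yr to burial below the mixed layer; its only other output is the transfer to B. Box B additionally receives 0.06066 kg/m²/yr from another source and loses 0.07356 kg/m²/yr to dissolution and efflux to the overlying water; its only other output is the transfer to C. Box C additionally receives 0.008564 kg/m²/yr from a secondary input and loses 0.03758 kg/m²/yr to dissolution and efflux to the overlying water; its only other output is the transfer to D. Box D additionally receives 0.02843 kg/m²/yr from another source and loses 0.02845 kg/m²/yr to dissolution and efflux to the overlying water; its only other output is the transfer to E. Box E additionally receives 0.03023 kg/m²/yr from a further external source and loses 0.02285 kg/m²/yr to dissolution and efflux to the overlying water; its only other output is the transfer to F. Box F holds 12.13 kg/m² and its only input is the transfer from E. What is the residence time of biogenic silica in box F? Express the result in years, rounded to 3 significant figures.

Box A: F(A→B) = (0.02384 + 0.08175) − 0.02196 = 0.083630 kg/m²/yr.
Box B: F(B→C) = (0.083630 + 0.06066) − 0.07356 = 0.070730 kg/m²/yr.
Box C: F(C→D) = (0.070730 + 0.008564) − 0.03758 = 0.041714 kg/m²/yr.
Box D: F(D→E) = (0.041714 + 0.02843) − 0.02845 = 0.041694 kg/m²/yr.
Box E: F(E→F) = (0.041694 + 0.03023) − 0.02285 = 0.049074 kg/m²/yr.
Box F throughput = its input = 0.049074 kg/m²/yr; τ = 12.13 / 0.049074 = 247.2 yr.

247 yr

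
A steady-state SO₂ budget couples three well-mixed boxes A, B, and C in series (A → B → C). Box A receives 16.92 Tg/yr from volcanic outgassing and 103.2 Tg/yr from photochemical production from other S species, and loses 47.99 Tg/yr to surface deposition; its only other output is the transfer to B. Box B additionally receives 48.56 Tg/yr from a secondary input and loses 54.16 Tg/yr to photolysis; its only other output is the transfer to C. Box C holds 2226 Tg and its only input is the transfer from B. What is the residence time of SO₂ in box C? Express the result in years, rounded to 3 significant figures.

Box A: F(A→B) = (16.92 + 103.2) − 47.99 = 72.130 Tg/yr.
Box B: F(B→C) = (72.130 + 48.56) − 54.16 = 66.530 Tg/yr.
Box C throughput = its input = 66.530 Tg/yr; τ = 2226 / 66.530 = 33.46 yr.

33.5 yr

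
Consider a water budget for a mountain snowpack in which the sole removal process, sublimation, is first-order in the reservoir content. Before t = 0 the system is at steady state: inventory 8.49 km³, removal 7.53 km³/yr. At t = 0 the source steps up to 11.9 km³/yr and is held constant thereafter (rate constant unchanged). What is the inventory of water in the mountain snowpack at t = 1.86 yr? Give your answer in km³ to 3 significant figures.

τ = M₀/F₀ = 8.49/7.53 = 1.127 yr; rate constant k = 1/τ.
New steady state M_∞ = F₁/k = F₁·τ = 11.9 × 1.127 = 13.417 km³.
M(t) = M_∞ + (M₀ − M_∞)·e^(−t/τ); t/τ = 1.86/1.127 = 1.650, so e^(−t/τ) = 0.1921.
M(t) = 13.417 − 4.927 × 0.1921 = 12.471 km³.

12.5 km³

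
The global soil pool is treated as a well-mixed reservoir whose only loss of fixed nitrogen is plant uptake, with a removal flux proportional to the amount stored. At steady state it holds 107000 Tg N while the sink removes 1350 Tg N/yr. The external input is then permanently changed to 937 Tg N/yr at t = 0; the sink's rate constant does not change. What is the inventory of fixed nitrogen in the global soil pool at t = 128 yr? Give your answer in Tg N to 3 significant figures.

τ = M₀/F₀ = 107000/1350 = 79.26 yr; rate constant k = 1/τ.
New steady state M_∞ = F₁/k = F₁·τ = 937 × 79.26 = 74266 Tg N.
M(t) = M_∞ + (M₀ − M_∞)·e^(−t/τ); t/τ = 128/79.26 = 1.615, so e^(−t/τ) = 0.1989.
M(t) = 74266 + 32730 × 0.1989 = 80777 Tg N.

80800 Tg N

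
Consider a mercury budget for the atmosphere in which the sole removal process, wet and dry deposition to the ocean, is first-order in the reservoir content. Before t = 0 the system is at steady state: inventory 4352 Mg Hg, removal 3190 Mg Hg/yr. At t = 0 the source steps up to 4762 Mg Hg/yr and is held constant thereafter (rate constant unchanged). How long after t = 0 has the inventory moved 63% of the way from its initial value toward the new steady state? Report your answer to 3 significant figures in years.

1.36 yr

τ = M₀/F₀ = 4352/3190 = 1.364 yr.
The remaining gap fraction is e^(−t/τ); 63% covered ⇒ e^(−t/τ) = 0.370.
t = −τ ln(0.370) = 1.364 × 0.9943 = 1.356 yr.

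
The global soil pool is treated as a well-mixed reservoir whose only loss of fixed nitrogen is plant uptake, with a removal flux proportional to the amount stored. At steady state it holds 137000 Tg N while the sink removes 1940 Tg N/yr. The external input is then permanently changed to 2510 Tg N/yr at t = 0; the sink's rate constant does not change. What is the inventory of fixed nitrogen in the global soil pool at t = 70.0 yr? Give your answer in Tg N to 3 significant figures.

Residence time τ = M₀/F₀ = 70.62 yr. The eventual steady state is M_∞ = M₀·(F₁/F₀) = 137000 × 2510/1940 = 177250 Tg N.
The anomaly ΔM(t) = M(t) − M_∞ decays as ΔM₀·e^(−t/τ) with ΔM₀ = 137000 − 177250 = −40250 Tg N.
At t = 70.0 yr, e^(−t/τ) = e^(−0.9912) = 0.3711, so ΔM = −14940 Tg N and M = 177250 − 14940 = 162310 Tg N.

162000 Tg N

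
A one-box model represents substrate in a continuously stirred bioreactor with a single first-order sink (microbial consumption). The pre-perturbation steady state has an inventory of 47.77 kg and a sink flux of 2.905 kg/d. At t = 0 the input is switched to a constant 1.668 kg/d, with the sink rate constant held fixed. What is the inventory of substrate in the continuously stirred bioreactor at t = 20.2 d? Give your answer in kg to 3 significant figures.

33.4 kg

τ = M₀/F₀ = 47.77/2.905 = 16.44 d; rate constant k = 1/τ.
New steady state M_∞ = F₁/k = F₁·τ = 1.668 × 16.44 = 27.429 kg.
M(t) = M_∞ + (M₀ − M_∞)·e^(−t/τ); t/τ = 20.2/16.44 = 1.228, so e^(−t/τ) = 0.2928.
M(t) = 27.429 + 20.34 × 0.2928 = 33.384 kg.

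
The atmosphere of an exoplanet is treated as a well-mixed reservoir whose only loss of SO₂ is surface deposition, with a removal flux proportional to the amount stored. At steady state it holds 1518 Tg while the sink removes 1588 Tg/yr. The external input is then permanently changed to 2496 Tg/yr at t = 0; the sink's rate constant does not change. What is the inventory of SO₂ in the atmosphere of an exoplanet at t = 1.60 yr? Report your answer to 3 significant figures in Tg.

Residence time τ = M₀/F₀ = 0.9559 yr. The eventual steady state is M_∞ = M₀·(F₁/F₀) = 1518 × 2496/1588 = 2386.0 Tg.
The anomaly ΔM(t) = M(t) − M_∞ decays as ΔM₀·e^(−t/τ) with ΔM₀ = 1518 − 2386.0 = −868.0 Tg.
At t = 1.60 yr, e^(−t/τ) = e^(−1.674) = 0.1875, so ΔM = −162.8 Tg and M = 2386.0 − 162.8 = 2223.2 Tg.

2220 Tg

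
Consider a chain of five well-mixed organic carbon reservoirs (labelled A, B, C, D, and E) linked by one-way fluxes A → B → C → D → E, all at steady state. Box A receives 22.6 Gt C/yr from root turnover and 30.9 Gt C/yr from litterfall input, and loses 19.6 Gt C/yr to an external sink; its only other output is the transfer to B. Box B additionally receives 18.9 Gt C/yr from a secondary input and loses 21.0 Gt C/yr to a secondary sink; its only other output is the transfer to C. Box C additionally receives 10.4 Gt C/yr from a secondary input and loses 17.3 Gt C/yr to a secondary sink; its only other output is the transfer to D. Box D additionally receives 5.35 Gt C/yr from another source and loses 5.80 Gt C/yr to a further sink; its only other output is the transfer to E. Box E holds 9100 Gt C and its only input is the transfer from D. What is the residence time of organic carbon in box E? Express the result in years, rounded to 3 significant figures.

372 yr

Box A: F(A→B) = (22.6 + 30.9) − 19.6 = 33.900 Gt C/yr.
Box B: F(B→C) = (33.900 + 18.9) − 21.0 = 31.800 Gt C/yr.
Box C: F(C→D) = (31.800 + 10.4) − 17.3 = 24.900 Gt C/yr.
Box D: F(D→E) = (24.900 + 5.35) − 5.80 = 24.450 Gt C/yr.
Box E throughput = its input = 24.450 Gt C/yr; τ = 9100 / 24.450 = 372.2 yr.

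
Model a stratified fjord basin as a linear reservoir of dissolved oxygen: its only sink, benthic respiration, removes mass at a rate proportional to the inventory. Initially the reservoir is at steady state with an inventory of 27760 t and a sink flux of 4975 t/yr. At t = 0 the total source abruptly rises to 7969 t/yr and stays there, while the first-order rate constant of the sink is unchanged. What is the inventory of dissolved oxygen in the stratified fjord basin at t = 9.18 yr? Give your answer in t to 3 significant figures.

41200 t

τ = M₀/F₀ = 27760/4975 = 5.580 yr; rate constant k = 1/τ.
New steady state M_∞ = F₁/k = F₁·τ = 7969 × 5.580 = 44466 t.
M(t) = M_∞ + (M₀ − M_∞)·e^(−t/τ); t/τ = 9.18/5.580 = 1.645, so e^(−t/τ) = 0.1930.
M(t) = 44466 − 16710 × 0.1930 = 41242 t.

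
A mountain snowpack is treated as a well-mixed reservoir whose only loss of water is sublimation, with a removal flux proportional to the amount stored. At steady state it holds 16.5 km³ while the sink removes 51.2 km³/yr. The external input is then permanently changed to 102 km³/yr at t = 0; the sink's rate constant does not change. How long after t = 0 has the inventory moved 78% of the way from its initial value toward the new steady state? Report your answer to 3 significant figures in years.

τ = M₀/F₀ = 16.5/51.2 = 0.3223 yr.
The remaining gap fraction is e^(−t/τ); 78% covered ⇒ e^(−t/τ) = 0.220.
t = −τ ln(0.220) = 0.3223 × 1.514 = 0.4880 yr.

0.488 yr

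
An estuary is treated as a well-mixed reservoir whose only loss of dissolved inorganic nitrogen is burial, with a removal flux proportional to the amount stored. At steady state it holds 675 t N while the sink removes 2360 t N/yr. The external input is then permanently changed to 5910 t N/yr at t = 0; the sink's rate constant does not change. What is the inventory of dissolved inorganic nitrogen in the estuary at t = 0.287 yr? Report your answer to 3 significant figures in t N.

Residence time τ = M₀/F₀ = 0.2860 yr. The eventual steady state is M_∞ = M₀·(F₁/F₀) = 675 × 5910/2360 = 1690.4 t N.
The anomaly ΔM(t) = M(t) − M_∞ decays as ΔM₀·e^(−t/τ) with ΔM₀ = 675 − 1690.4 = −1015 t N.
At t = 0.287 yr, e^(−t/τ) = e^(−1.003) = 0.3666, so ΔM = −372.2 t N and M = 1690.4 − 372.2 = 1318.1 t N.

1320 t N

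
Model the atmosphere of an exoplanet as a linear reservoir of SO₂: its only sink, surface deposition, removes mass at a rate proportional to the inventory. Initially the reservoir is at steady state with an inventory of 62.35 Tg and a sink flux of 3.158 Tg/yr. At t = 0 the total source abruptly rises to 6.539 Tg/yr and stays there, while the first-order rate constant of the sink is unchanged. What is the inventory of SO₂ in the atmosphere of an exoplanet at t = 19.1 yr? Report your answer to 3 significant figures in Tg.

The sink rate constant is k = F₀/M₀ = 3.158/62.35 = 0.05065 yr⁻¹.
Solving dM/dt = F₁ − kM with M(0) = M₀ gives M(t) = F₁/k + (M₀ − F₁/k)·e^(−kt).
F₁/k = 6.539/0.05065 = 129.10 Tg; kt = 0.05065 × 19.1 = 0.9674, e^(−kt) = 0.3801.
M(19.1) = 129.10 + (62.35 − 129.10) × 0.3801 = 129.10 − 25.37 = 103.73 Tg.

104 Tg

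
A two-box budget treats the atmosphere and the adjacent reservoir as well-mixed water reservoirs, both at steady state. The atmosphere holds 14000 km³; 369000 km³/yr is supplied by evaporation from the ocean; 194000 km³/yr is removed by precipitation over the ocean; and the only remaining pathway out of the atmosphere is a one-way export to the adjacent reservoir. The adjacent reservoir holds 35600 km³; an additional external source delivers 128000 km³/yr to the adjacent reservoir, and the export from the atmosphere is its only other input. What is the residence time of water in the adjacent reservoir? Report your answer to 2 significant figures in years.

Balance the atmosphere: ΣF_in = 369000 km³/yr.
Export to the adjacent reservoir = ΣF_in − (194000) = 175000 km³/yr.
Total input to the adjacent reservoir = 175000 + 128000 = 303000 km³/yr; at steady state this equals its total output.
τ = M / F = 35600 / 303000 = 0.1175 yr.

0.12 yr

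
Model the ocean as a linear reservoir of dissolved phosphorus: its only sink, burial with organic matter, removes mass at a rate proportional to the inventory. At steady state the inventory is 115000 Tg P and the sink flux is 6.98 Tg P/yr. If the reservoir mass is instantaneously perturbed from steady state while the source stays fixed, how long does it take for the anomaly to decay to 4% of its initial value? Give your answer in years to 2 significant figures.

For a linear reservoir the anomaly decays as exp(−t/τ) with τ = M/F = 115000/6.98 = 16480 yr.
exp(−t/τ) = 0.04 ⇒ t = −τ ln(0.04) = 16480 × 3.219 = 53030 yr.

53000 yr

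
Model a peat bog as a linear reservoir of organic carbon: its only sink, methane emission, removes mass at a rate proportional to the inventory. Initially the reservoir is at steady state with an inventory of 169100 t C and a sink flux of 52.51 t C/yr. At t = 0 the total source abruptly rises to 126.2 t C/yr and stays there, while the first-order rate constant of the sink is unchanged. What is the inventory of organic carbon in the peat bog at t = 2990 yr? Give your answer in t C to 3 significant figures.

Residence time τ = M₀/F₀ = 3220 yr. The eventual steady state is M_∞ = M₀·(F₁/F₀) = 169100 × 126.2/52.51 = 406410 t C.
The anomaly ΔM(t) = M(t) − M_∞ decays as ΔM₀·e^(−t/τ) with ΔM₀ = 169100 − 406410 = −237300 t C.
At t = 2990 yr, e^(−t/τ) = e^(−0.9285) = 0.3952, so ΔM = −93770 t C and M = 406410 − 93770 = 312630 t C.

313000 t C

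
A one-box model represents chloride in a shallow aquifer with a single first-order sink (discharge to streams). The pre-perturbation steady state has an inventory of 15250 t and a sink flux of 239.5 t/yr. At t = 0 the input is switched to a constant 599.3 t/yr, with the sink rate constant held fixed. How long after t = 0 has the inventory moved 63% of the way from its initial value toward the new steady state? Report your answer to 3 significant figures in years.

τ = M₀/F₀ = 15250/239.5 = 63.67 yr.
The remaining gap fraction is e^(−t/τ); 63% covered ⇒ e^(−t/τ) = 0.370.
t = −τ ln(0.370) = 63.67 × 0.9943 = 63.31 yr.

63.3 yr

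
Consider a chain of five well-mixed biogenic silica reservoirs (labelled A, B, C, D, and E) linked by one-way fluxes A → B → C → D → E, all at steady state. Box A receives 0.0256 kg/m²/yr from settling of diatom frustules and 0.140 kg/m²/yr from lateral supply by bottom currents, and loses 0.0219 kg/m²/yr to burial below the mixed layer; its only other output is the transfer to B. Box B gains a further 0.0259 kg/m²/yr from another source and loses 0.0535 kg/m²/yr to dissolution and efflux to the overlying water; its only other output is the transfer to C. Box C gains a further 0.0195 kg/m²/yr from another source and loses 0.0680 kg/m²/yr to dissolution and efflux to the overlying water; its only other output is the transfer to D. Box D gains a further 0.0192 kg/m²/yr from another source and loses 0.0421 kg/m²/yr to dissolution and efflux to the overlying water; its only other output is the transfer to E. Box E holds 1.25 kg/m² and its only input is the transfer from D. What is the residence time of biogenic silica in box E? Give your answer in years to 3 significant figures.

28.0 yr

Box A: F(A→B) = (0.0256 + 0.140) − 0.0219 = 0.14370 kg/m²/yr.
Box B: F(B→C) = (0.14370 + 0.0259) − 0.0535 = 0.11610 kg/m²/yr.
Box C: F(C→D) = (0.11610 + 0.0195) − 0.0680 = 0.067600 kg/m²/yr.
Box D: F(D→E) = (0.067600 + 0.0192) − 0.0421 = 0.044700 kg/m²/yr.
Box E throughput = its input = 0.044700 kg/m²/yr; τ = 1.25 / 0.044700 = 27.96 yr.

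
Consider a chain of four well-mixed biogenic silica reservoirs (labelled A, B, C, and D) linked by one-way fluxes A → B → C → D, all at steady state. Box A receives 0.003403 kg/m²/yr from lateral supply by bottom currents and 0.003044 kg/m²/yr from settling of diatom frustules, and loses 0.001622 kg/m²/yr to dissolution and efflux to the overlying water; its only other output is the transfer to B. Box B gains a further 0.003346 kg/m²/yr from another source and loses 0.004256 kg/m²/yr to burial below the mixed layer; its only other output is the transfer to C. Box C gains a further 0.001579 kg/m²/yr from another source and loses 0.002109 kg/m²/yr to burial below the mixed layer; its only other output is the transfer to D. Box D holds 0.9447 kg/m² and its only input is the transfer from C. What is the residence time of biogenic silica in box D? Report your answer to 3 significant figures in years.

279 yr

Box A: F(A→B) = (0.003403 + 0.003044) − 0.001622 = 0.0048250 kg/m²/yr.
Box B: F(B→C) = (0.0048250 + 0.003346) − 0.004256 = 0.0039150 kg/m²/yr.
Box C: F(C→D) = (0.0039150 + 0.001579) − 0.002109 = 0.0033850 kg/m²/yr.
Box D throughput = its input = 0.0033850 kg/m²/yr; τ = 0.9447 / 0.0033850 = 279.1 yr.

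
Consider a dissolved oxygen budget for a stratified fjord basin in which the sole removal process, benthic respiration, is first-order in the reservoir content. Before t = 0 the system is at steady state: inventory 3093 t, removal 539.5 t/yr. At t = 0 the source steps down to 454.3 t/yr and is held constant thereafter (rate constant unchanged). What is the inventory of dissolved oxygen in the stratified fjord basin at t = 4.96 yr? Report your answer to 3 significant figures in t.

τ = M₀/F₀ = 3093/539.5 = 5.733 yr; rate constant k = 1/τ.
New steady state M_∞ = F₁/k = F₁·τ = 454.3 × 5.733 = 2604.5 t.
M(t) = M_∞ + (M₀ − M_∞)·e^(−t/τ); t/τ = 4.96/5.733 = 0.8652, so e^(−t/τ) = 0.4210.
M(t) = 2604.5 + 488.5 × 0.4210 = 2810.2 t.

2810 t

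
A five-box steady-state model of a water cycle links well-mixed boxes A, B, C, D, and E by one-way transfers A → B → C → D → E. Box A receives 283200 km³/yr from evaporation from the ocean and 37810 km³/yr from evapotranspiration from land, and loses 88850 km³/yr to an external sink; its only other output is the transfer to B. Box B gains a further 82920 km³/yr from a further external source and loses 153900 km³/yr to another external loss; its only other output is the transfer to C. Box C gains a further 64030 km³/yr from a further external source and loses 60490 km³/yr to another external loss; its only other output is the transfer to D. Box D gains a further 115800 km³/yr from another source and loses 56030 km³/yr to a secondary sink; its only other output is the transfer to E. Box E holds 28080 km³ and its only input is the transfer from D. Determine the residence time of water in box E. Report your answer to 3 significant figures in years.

0.125 yr

Box A: F(A→B) = (283200 + 37810) − 88850 = 232160 km³/yr.
Box B: F(B→C) = (232160 + 82920) − 153900 = 161180 km³/yr.
Box C: F(C→D) = (161180 + 64030) − 60490 = 164720 km³/yr.
Box D: F(D→E) = (164720 + 115800) − 56030 = 224490 km³/yr.
Box E throughput = its input = 224490 km³/yr; τ = 28080 / 224490 = 0.1251 yr.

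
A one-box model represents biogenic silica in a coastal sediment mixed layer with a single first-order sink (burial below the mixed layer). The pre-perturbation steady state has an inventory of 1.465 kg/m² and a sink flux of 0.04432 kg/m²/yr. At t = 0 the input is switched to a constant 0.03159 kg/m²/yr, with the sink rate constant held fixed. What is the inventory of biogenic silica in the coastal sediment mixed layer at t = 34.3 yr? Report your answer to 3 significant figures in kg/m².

1.19 kg/m²

τ = M₀/F₀ = 1.465/0.04432 = 33.06 yr; rate constant k = 1/τ.
New steady state M_∞ = F₁/k = F₁·τ = 0.03159 × 33.06 = 1.0442 kg/m².
M(t) = M_∞ + (M₀ − M_∞)·e^(−t/τ); t/τ = 34.3/33.06 = 1.038, so e^(−t/τ) = 0.3543.
M(t) = 1.0442 + 0.4208 × 0.3543 = 1.1933 kg/m².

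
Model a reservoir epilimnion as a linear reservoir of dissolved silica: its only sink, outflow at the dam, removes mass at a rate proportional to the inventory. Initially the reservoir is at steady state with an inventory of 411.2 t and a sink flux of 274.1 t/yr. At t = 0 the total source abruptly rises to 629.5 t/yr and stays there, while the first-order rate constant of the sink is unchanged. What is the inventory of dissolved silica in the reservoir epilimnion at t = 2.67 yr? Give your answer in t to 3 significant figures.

854 t

Residence time τ = M₀/F₀ = 1.500 yr. The eventual steady state is M_∞ = M₀·(F₁/F₀) = 411.2 × 629.5/274.1 = 944.36 t.
The anomaly ΔM(t) = M(t) − M_∞ decays as ΔM₀·e^(−t/τ) with ΔM₀ = 411.2 − 944.36 = −533.2 t.
At t = 2.67 yr, e^(−t/τ) = e^(−1.780) = 0.1687, so ΔM = −89.93 t and M = 944.36 − 89.93 = 854.43 t.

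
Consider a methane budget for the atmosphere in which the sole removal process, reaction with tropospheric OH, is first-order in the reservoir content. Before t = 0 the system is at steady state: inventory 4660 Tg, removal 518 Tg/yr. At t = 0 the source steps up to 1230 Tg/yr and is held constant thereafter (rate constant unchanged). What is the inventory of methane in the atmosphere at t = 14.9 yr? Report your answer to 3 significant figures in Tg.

9840 Tg

The sink rate constant is k = F₀/M₀ = 518/4660 = 0.1112 yr⁻¹.
Solving dM/dt = F₁ − kM with M(0) = M₀ gives M(t) = F₁/k + (M₀ − F₁/k)·e^(−kt).
F₁/k = 1230/0.1112 = 11065 Tg; kt = 0.1112 × 14.9 = 1.656, e^(−kt) = 0.1909.
M(14.9) = 11065 + (4660 − 11065) × 0.1909 = 11065 − 1222 = 9842.8 Tg.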